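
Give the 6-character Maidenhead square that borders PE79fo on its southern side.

PE79fn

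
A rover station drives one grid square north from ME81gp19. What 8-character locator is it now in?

ME81gq10

Latitude extended square 9; +1 → 10, wraps to 0, carry into subsquare.
Latitude subsquare p = 15; +1 → 16 = q.
The longitude characters are unchanged.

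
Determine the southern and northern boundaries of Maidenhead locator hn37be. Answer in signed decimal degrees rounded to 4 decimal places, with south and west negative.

47.1667, 47.2083

Field H=7, N=13: +7·20° lon, +13·10° lat → SW at lon -40°, lat 40°.
Square 3, 7: +3·2° lon, +7·1° lat → SW at lon -34°, lat 47°.
Subsquare b=1, e=4: +1·0.0833333° lon, +4·0.0416667° lat → SW at lon -33.9167°, lat 47.1667°.
Cell spans 0.0833333° lon × 0.0416667° lat.
south 47.1667, north 47.2083.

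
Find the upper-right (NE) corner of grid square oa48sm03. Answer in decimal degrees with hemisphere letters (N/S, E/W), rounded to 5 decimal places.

Field O=14, A=0: +14·20° lon, +0·10° lat → SW at lon 100°, lat -90°.
Square 4, 8: +4·2° lon, +8·1° lat → SW at lon 108°, lat -82°.
Subsquare s=18, m=12: +18·0.0833333° lon, +12·0.0416667° lat → SW at lon 109.5°, lat -81.5°.
Extended square 0, 3: +0·0.00833333° lon, +3·0.00416667° lat → SW at lon 109.5°, lat -81.4875°.
Cell spans 0.00833333° lon × 0.00416667° lat. NE corner is SW corner plus one full cell.
latitude 81.48333° S, longitude 109.50833° E.

81.48333° S, 109.50833° E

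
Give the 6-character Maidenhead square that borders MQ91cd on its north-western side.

MQ91be

Longitude subsquare c = 2; −1 → 1 = b.
Latitude subsquare d = 3; +1 → 4 = e.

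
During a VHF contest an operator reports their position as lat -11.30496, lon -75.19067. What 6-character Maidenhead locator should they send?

FH28jq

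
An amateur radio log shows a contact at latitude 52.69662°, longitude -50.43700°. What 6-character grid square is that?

GO42sq

Shift to the Maidenhead origin (180°W, 90°S): lon 129.5630, lat 142.6966.
Field: 129.5630/20 → 6 → G, 142.6966/10 → 14 → O; chars GO.
Square: 9.5630/2 → 4, 2.6966/1 → 2; chars 42.
Subsquare: 1.5630/0.0833333 → 18 → s, 0.6966/0.0416667 → 16 → q; chars sq.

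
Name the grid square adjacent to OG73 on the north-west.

OG64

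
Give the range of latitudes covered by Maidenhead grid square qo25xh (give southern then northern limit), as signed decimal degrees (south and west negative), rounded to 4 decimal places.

55.2917, 55.3333

Field Q=16, O=14: +16·20° lon, +14·10° lat → SW at lon 140°, lat 50°.
Square 2, 5: +2·2° lon, +5·1° lat → SW at lon 144°, lat 55°.
Subsquare x=23, h=7: +23·0.0833333° lon, +7·0.0416667° lat → SW at lon 145.917°, lat 55.2917°.
Cell spans 0.0833333° lon × 0.0416667° lat.
south 55.2917, north 55.3333.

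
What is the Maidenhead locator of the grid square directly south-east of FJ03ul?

Longitude subsquare u = 20; +1 → 21 = v.
Latitude subsquare l = 11; −1 → 10 = k.

FJ03vk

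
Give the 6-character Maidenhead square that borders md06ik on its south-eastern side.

MD06jj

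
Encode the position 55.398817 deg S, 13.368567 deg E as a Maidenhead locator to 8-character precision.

JD64qo44

Shift to the Maidenhead origin (180°W, 90°S): lon 193.36857, lat 34.60118.
Field (20°×10°, letters A–R): 193.36857/20 → 9 → J, 34.60118/10 → 3 → D; chars JD.
Square (2°×1°, digits 0–9): 13.36857/2 → 6, 4.60118/1 → 4; chars 64.
Subsquare (5′×2.5′, letters a–x): 1.36857/0.0833333 → 16 → q, 0.60118/0.0416667 → 14 → o; chars qo.
Extended square (30″×15″, digits 0–9): 0.03523/0.00833333 → 4, 0.01785/0.00416667 → 4; chars 44.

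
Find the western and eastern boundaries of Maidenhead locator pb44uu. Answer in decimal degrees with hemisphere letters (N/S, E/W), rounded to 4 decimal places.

129.6667° E, 129.7500° E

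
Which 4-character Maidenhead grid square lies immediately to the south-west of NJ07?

Longitude square 0; −1 → -1, wraps to 9, carry into field.
Longitude field N = 13; −1 → 12 = M.
Latitude square 7; −1 → 6.

MJ96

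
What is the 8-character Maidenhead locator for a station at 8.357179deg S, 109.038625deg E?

OI41mp44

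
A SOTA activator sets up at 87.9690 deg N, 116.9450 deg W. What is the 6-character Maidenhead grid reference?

DR17mx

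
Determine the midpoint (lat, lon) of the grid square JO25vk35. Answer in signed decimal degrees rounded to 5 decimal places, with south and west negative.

55.43958, 5.77917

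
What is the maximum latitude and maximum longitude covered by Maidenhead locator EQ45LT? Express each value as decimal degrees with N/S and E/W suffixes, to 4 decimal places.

75.8333° N, 91.0000° W

Field E=4, Q=16: +4·20° lon, +16·10° lat → SW at lon -100°, lat 70°.
Square 4, 5: +4·2° lon, +5·1° lat → SW at lon -92°, lat 75°.
Subsquare l=11, t=19: +11·0.0833333° lon, +19·0.0416667° lat → SW at lon -91.0833°, lat 75.7917°.
Cell spans 0.0833333° lon × 0.0416667° lat. NE corner is SW corner plus one full cell.
latitude 75.8333° N, longitude 91.0000° W.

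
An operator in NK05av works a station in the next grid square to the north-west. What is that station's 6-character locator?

MK95xw

Longitude subsquare a = 0; −1 → -1, wraps to 23 = x, carry into square.
Longitude square 0; −1 → -1, wraps to 9, carry into field.
Longitude field N = 13; −1 → 12 = M.
Latitude subsquare v = 21; +1 → 22 = w.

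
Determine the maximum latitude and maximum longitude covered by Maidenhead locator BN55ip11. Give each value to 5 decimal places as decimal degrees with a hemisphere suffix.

Field B=1, N=13: +1·20° lon, +13·10° lat → SW at lon -160°, lat 40°.
Square 5, 5: +5·2° lon, +5·1° lat → SW at lon -150°, lat 45°.
Subsquare i=8, p=15: +8·0.0833333° lon, +15·0.0416667° lat → SW at lon -149.333°, lat 45.625°.
Extended square 1, 1: +1·0.00833333° lon, +1·0.00416667° lat → SW at lon -149.325°, lat 45.6292°.
Cell spans 0.00833333° lon × 0.00416667° lat. NE corner is SW corner plus one full cell.
latitude 45.63333° N, longitude 149.31667° W.

45.63333° N, 149.31667° W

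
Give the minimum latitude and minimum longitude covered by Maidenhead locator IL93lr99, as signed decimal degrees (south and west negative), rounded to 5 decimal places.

Field I=8, L=11: +8·20° lon, +11·10° lat → SW at lon -20°, lat 20°.
Square 9, 3: +9·2° lon, +3·1° lat → SW at lon -2°, lat 23°.
Subsquare l=11, r=17: +11·0.0833333° lon, +17·0.0416667° lat → SW at lon -1.08333°, lat 23.7083°.
Extended square 9, 9: +9·0.00833333° lon, +9·0.00416667° lat → SW at lon -1.00833°, lat 23.7458°.
latitude 23.74583, longitude -1.00833.

23.74583, -1.00833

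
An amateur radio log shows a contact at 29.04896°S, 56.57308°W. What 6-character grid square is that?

Offset from 180°W / 90°S: lon 123.4269°, lat 60.9510°.
Field: lon ⌊123.4269/20⌋ = 6 → G; lat ⌊60.9510/10⌋ = 6 → G.
Square: lon ⌊3.4269/2⌋ = 1; lat ⌊0.9510/1⌋ = 0.
Subsquare: lon ⌊1.4269/0.0833333⌋ = 17 → r; lat ⌊0.9510/0.0416667⌋ = 22 → w.

GG10rw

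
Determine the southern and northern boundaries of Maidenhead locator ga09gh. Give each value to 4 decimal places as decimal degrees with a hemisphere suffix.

80.7083° S, 80.6667° S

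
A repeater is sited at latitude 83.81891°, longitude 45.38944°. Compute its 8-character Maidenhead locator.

LR23qt66

Offset from 180°W / 90°S: lon 225.38944°, lat 173.81891°.
Field: lon ⌊225.38944/20⌋ = 11 → L; lat ⌊173.81891/10⌋ = 17 → R.
Square: lon ⌊5.38944/2⌋ = 2; lat ⌊3.81891/1⌋ = 3.
Subsquare: lon ⌊1.38944/0.0833333⌋ = 16 → q; lat ⌊0.81891/0.0416667⌋ = 19 → t.
Extended square: lon ⌊0.05611/0.00833333⌋ = 6; lat ⌊0.02724/0.00416667⌋ = 6.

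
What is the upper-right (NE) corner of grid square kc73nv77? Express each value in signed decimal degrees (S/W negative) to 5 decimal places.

Field K=10, C=2: +10·20° lon, +2·10° lat → SW at lon 20°, lat -70°.
Square 7, 3: +7·2° lon, +3·1° lat → SW at lon 34°, lat -67°.
Subsquare n=13, v=21: +13·0.0833333° lon, +21·0.0416667° lat → SW at lon 35.0833°, lat -66.125°.
Extended square 7, 7: +7·0.00833333° lon, +7·0.00416667° lat → SW at lon 35.1417°, lat -66.0958°.
Cell spans 0.00833333° lon × 0.00416667° lat. NE corner is SW corner plus one full cell.
latitude -66.09167, longitude 35.15000.

-66.09167, 35.15000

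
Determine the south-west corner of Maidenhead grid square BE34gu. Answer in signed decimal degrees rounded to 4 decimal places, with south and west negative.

-45.1667, -153.5000

Field B=1, E=4: +1·20° lon, +4·10° lat → SW at lon -160°, lat -50°.
Square 3, 4: +3·2° lon, +4·1° lat → SW at lon -154°, lat -46°.
Subsquare g=6, u=20: +6·0.0833333° lon, +20·0.0416667° lat → SW at lon -153.5°, lat -45.1667°.
latitude -45.1667, longitude -153.5000.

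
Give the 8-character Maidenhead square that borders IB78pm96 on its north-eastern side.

Longitude extended square 9; +1 → 10, wraps to 0, carry into subsquare.
Longitude subsquare p = 15; +1 → 16 = q.
Latitude extended square 6; +1 → 7.

IB78qm07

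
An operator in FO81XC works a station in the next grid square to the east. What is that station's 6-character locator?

Longitude subsquare x = 23; +1 → 24, wraps to 0 = a, carry into square.
Longitude square 8; +1 → 9.
The latitude characters are unchanged.

FO91ac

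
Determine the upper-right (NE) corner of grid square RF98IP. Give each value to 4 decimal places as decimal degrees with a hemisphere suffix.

Field R=17, F=5: +17·20° lon, +5·10° lat → SW at lon 160°, lat -40°.
Square 9, 8: +9·2° lon, +8·1° lat → SW at lon 178°, lat -32°.
Subsquare i=8, p=15: +8·0.0833333° lon, +15·0.0416667° lat → SW at lon 178.667°, lat -31.375°.
Cell spans 0.0833333° lon × 0.0416667° lat. NE corner is SW corner plus one full cell.
latitude 31.3333° S, longitude 178.7500° E.

31.3333° S, 178.7500° E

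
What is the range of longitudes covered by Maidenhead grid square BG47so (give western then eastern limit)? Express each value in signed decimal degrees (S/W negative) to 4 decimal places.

Field B=1, G=6: +1·20° lon, +6·10° lat → SW at lon -160°, lat -30°.
Square 4, 7: +4·2° lon, +7·1° lat → SW at lon -152°, lat -23°.
Subsquare s=18, o=14: +18·0.0833333° lon, +14·0.0416667° lat → SW at lon -150.5°, lat -22.4167°.
Cell spans 0.0833333° lon × 0.0416667° lat.
west -150.5000, east -150.4167.

-150.5000, -150.4167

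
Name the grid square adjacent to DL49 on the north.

DM40

Latitude square 9; +1 → 10, wraps to 0, carry into field.
Latitude field L = 11; +1 → 12 = M.
The longitude characters are unchanged.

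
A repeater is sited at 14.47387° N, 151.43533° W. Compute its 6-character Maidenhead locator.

BK44gl

Add 180° to longitude and 90° to latitude: 28.5647, 104.4739.
Field: lon ⌊28.5647/20⌋ = 1 → B; lat ⌊104.4739/10⌋ = 10 → K.
Square: lon ⌊8.5647/2⌋ = 4; lat ⌊4.4739/1⌋ = 4.
Subsquare: lon ⌊0.5647/0.0833333⌋ = 6 → g; lat ⌊0.4739/0.0416667⌋ = 11 → l.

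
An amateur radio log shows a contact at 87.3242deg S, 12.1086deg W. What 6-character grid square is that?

Add 180° to longitude and 90° to latitude: 167.8914, 2.6758.
Field: lon ⌊167.8914/20⌋ = 8 → I; lat ⌊2.6758/10⌋ = 0 → A.
Square: lon ⌊7.8914/2⌋ = 3; lat ⌊2.6758/1⌋ = 2.
Subsquare: lon ⌊1.8914/0.0833333⌋ = 22 → w; lat ⌊0.6758/0.0416667⌋ = 16 → q.

IA32wq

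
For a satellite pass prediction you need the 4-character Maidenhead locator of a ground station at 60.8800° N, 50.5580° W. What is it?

Add 180° to longitude and 90° to latitude: 129.44, 150.88.
Field: lon ⌊129.44/20⌋ = 6 → G; lat ⌊150.88/10⌋ = 15 → P.
Square: lon ⌊9.44/2⌋ = 4; lat ⌊0.88/1⌋ = 0.

GP40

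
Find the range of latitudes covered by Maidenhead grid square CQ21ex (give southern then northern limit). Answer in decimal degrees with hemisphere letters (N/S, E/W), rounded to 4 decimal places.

Field C=2, Q=16: +2·20° lon, +16·10° lat → SW at lon -140°, lat 70°.
Square 2, 1: +2·2° lon, +1·1° lat → SW at lon -136°, lat 71°.
Subsquare e=4, x=23: +4·0.0833333° lon, +23·0.0416667° lat → SW at lon -135.667°, lat 71.9583°.
Cell spans 0.0833333° lon × 0.0416667° lat.
south 71.9583° N, north 72.0000° N.

71.9583° N, 72.0000° N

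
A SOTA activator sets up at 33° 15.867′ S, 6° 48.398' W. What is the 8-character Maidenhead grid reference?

Shift to the Maidenhead origin (180°W, 90°S): lon 173.19337, lat 56.73555.
Field: 173.19337/20 → 8 → I, 56.73555/10 → 5 → F; chars IF.
Square: 13.19337/2 → 6, 6.73555/1 → 6; chars 66.
Subsquare: 1.19337/0.0833333 → 14 → o, 0.73555/0.0416667 → 17 → r; chars or.
Extended square: 0.02670/0.00833333 → 3, 0.02722/0.00416667 → 6; chars 36.

IF66or36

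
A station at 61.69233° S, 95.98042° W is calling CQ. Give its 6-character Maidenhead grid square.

Offset from 180°W / 90°S: lon 84.0196°, lat 28.3077°.
Field (20°×10°, letters A–R): lon ⌊84.0196/20⌋ = 4 → E; lat ⌊28.3077/10⌋ = 2 → C.
Square (2°×1°, digits 0–9): lon ⌊4.0196/2⌋ = 2; lat ⌊8.3077/1⌋ = 8.
Subsquare (5′×2.5′, letters a–x): lon ⌊0.0196/0.0833333⌋ = 0 → a; lat ⌊0.3077/0.0416667⌋ = 7 → h.

EC28ah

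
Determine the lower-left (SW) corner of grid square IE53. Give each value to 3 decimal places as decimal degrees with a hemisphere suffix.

47.000° S, 10.000° W

Field I=8, E=4: +8·20° lon, +4·10° lat → SW at lon -20°, lat -50°.
Square 5, 3: +5·2° lon, +3·1° lat → SW at lon -10°, lat -47°.
latitude 47.000° S, longitude 10.000° W.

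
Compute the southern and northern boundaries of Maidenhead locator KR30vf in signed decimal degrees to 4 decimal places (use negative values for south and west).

80.2083, 80.2500

Field K=10, R=17: +10·20° lon, +17·10° lat → SW at lon 20°, lat 80°.
Square 3, 0: +3·2° lon, +0·1° lat → SW at lon 26°, lat 80°.
Subsquare v=21, f=5: +21·0.0833333° lon, +5·0.0416667° lat → SW at lon 27.75°, lat 80.2083°.
Cell spans 0.0833333° lon × 0.0416667° lat.
south 80.2083, north 80.2500.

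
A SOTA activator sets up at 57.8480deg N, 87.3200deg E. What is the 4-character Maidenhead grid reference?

NO37

Add 180° to longitude and 90° to latitude: 267.32, 147.85.
Field (20°×10°, letters A–R): 267.32/20 → 13 → N, 147.85/10 → 14 → O; chars NO.
Square (2°×1°, digits 0–9): 7.32/2 → 3, 7.85/1 → 7; chars 37.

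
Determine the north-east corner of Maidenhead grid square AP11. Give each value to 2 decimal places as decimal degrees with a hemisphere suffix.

62.00° N, 176.00° W

Field A=0, P=15: +0·20° lon, +15·10° lat → SW at lon -180°, lat 60°.
Square 1, 1: +1·2° lon, +1·1° lat → SW at lon -178°, lat 61°.
Cell spans 2° lon × 1° lat. NE corner is SW corner plus one full cell.
latitude 62.00° N, longitude 176.00° W.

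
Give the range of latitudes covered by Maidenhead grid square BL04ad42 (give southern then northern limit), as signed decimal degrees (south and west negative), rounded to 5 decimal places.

Field B=1, L=11: +1·20° lon, +11·10° lat → SW at lon -160°, lat 20°.
Square 0, 4: +0·2° lon, +4·1° lat → SW at lon -160°, lat 24°.
Subsquare a=0, d=3: +0·0.0833333° lon, +3·0.0416667° lat → SW at lon -160°, lat 24.125°.
Extended square 4, 2: +4·0.00833333° lon, +2·0.00416667° lat → SW at lon -159.967°, lat 24.1333°.
Cell spans 0.00833333° lon × 0.00416667° lat.
south 24.13333, north 24.13750.

24.13333, 24.13750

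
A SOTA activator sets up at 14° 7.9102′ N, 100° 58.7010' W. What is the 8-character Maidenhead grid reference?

DK94md21

Offset from 180°W / 90°S: lon 79.02165°, lat 104.13184°.
Field (20°×10°, letters A–R): lon ⌊79.02165/20⌋ = 3 → D; lat ⌊104.13184/10⌋ = 10 → K.
Square (2°×1°, digits 0–9): lon ⌊19.02165/2⌋ = 9; lat ⌊4.13184/1⌋ = 4.
Subsquare (5′×2.5′, letters a–x): lon ⌊1.02165/0.0833333⌋ = 12 → m; lat ⌊0.13184/0.0416667⌋ = 3 → d.
Extended square (30″×15″, digits 0–9): lon ⌊0.02165/0.00833333⌋ = 2; lat ⌊0.00684/0.00416667⌋ = 1.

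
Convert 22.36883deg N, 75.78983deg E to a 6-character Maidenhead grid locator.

Offset from 180°W / 90°S: lon 255.7898°, lat 112.3688°.
Field: lon ⌊255.7898/20⌋ = 12 → M; lat ⌊112.3688/10⌋ = 11 → L.
Square: lon ⌊15.7898/2⌋ = 7; lat ⌊2.3688/1⌋ = 2.
Subsquare: lon ⌊1.7898/0.0833333⌋ = 21 → v; lat ⌊0.3688/0.0416667⌋ = 8 → i.

ML72vi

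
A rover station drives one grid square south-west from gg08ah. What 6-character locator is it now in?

Longitude subsquare a = 0; −1 → -1, wraps to 23 = x, carry into square.
Longitude square 0; −1 → -1, wraps to 9, carry into field.
Longitude field G = 6; −1 → 5 = F.
Latitude subsquare h = 7; −1 → 6 = g.

FG98xg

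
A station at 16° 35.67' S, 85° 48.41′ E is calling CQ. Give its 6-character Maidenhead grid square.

NH23vj

Offset from 180°W / 90°S: lon 265.8068°, lat 73.4055°.
Field: lon ⌊265.8068/20⌋ = 13 → N; lat ⌊73.4055/10⌋ = 7 → H.
Square: lon ⌊5.8068/2⌋ = 2; lat ⌊3.4055/1⌋ = 3.
Subsquare: lon ⌊1.8068/0.0833333⌋ = 21 → v; lat ⌊0.4055/0.0416667⌋ = 9 → j.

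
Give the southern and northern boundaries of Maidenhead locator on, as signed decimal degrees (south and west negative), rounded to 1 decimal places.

Field O=14, N=13: +14·20° lon, +13·10° lat → SW at lon 100°, lat 40°.
Cell spans 20° lon × 10° lat.
south 40.0, north 50.0.

40.0, 50.0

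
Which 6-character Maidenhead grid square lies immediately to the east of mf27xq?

MF37aq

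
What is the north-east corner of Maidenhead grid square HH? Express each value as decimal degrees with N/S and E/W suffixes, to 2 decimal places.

10.00° S, 20.00° W

Field H=7, H=7: +7·20° lon, +7·10° lat → SW at lon -40°, lat -20°.
Cell spans 20° lon × 10° lat. NE corner is SW corner plus one full cell.
latitude 10.00° S, longitude 20.00° W.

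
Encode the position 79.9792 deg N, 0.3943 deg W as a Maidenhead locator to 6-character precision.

IQ99tx

Offset from 180°W / 90°S: lon 179.6057°, lat 169.9792°.
Field: 179.6057/20 → 8 → I, 169.9792/10 → 16 → Q; chars IQ.
Square: 19.6057/2 → 9, 9.9792/1 → 9; chars 99.
Subsquare: 1.6057/0.0833333 → 19 → t, 0.9792/0.0416667 → 23 → x; chars tx.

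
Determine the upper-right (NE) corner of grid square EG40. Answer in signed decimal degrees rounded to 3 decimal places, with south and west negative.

Field E=4, G=6: +4·20° lon, +6·10° lat → SW at lon -100°, lat -30°.
Square 4, 0: +4·2° lon, +0·1° lat → SW at lon -92°, lat -30°.
Cell spans 2° lon × 1° lat. NE corner is SW corner plus one full cell.
latitude -29.000, longitude -90.000.

-29.000, -90.000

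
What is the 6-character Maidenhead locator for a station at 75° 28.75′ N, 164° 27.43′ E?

Offset from 180°W / 90°S: lon 344.4572°, lat 165.4792°.
Field: 344.4572/20 → 17 → R, 165.4792/10 → 16 → Q; chars RQ.
Square: 4.4572/2 → 2, 5.4792/1 → 5; chars 25.
Subsquare: 0.4572/0.0833333 → 5 → f, 0.4792/0.0416667 → 11 → l; chars fl.

RQ25fl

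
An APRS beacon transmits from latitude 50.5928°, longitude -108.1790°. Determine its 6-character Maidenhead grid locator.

Shift to the Maidenhead origin (180°W, 90°S): lon 71.8210, lat 140.5928.
Field (20°×10°, letters A–R): lon ⌊71.8210/20⌋ = 3 → D; lat ⌊140.5928/10⌋ = 14 → O.
Square (2°×1°, digits 0–9): lon ⌊11.8210/2⌋ = 5; lat ⌊0.5928/1⌋ = 0.
Subsquare (5′×2.5′, letters a–x): lon ⌊1.8210/0.0833333⌋ = 21 → v; lat ⌊0.5928/0.0416667⌋ = 14 → o.

DO50vo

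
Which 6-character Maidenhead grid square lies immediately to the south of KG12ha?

Latitude subsquare a = 0; −1 → -1, wraps to 23 = x, carry into square.
Latitude square 2; −1 → 1.
The longitude characters are unchanged.

KG11hx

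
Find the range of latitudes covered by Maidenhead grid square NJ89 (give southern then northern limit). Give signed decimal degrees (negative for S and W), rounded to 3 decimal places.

Field N=13, J=9: +13·20° lon, +9·10° lat → SW at lon 80°, lat 0°.
Square 8, 9: +8·2° lon, +9·1° lat → SW at lon 96°, lat 9°.
Cell spans 2° lon × 1° lat.
south 9.000, north 10.000.

9.000, 10.000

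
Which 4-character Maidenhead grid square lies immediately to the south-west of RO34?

RO23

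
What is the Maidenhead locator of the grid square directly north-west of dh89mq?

DH89lr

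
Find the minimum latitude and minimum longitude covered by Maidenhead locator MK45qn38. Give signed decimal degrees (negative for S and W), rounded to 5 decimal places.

15.57500, 69.35833

Field M=12, K=10: +12·20° lon, +10·10° lat → SW at lon 60°, lat 10°.
Square 4, 5: +4·2° lon, +5·1° lat → SW at lon 68°, lat 15°.
Subsquare q=16, n=13: +16·0.0833333° lon, +13·0.0416667° lat → SW at lon 69.3333°, lat 15.5417°.
Extended square 3, 8: +3·0.00833333° lon, +8·0.00416667° lat → SW at lon 69.3583°, lat 15.575°.
latitude 15.57500, longitude 69.35833.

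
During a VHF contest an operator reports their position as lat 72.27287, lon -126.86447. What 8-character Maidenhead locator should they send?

CQ62ng65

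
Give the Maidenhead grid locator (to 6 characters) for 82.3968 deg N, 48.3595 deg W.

Shift to the Maidenhead origin (180°W, 90°S): lon 131.6405, lat 172.3968.
Field (20°×10°, letters A–R): lon ⌊131.6405/20⌋ = 6 → G; lat ⌊172.3968/10⌋ = 17 → R.
Square (2°×1°, digits 0–9): lon ⌊11.6405/2⌋ = 5; lat ⌊2.3968/1⌋ = 2.
Subsquare (5′×2.5′, letters a–x): lon ⌊1.6405/0.0833333⌋ = 19 → t; lat ⌊0.3968/0.0416667⌋ = 9 → j.

GR52tj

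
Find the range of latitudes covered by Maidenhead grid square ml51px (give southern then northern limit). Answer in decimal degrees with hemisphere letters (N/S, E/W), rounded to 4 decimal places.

21.9583° N, 22.0000° N

Field M=12, L=11: +12·20° lon, +11·10° lat → SW at lon 60°, lat 20°.
Square 5, 1: +5·2° lon, +1·1° lat → SW at lon 70°, lat 21°.
Subsquare p=15, x=23: +15·0.0833333° lon, +23·0.0416667° lat → SW at lon 71.25°, lat 21.9583°.
Cell spans 0.0833333° lon × 0.0416667° lat.
south 21.9583° N, north 22.0000° N.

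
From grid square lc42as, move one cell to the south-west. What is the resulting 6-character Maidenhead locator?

Longitude subsquare a = 0; −1 → -1, wraps to 23 = x, carry into square.
Longitude square 4; −1 → 3.
Latitude subsquare s = 18; −1 → 17 = r.

LC32xr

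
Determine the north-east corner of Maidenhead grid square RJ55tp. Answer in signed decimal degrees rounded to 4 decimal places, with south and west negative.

5.6667, 171.6667

Field R=17, J=9: +17·20° lon, +9·10° lat → SW at lon 160°, lat 0°.
Square 5, 5: +5·2° lon, +5·1° lat → SW at lon 170°, lat 5°.
Subsquare t=19, p=15: +19·0.0833333° lon, +15·0.0416667° lat → SW at lon 171.583°, lat 5.625°.
Cell spans 0.0833333° lon × 0.0416667° lat. NE corner is SW corner plus one full cell.
latitude 5.6667, longitude 171.6667.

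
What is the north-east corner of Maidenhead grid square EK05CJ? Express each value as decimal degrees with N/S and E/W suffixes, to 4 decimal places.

15.4167° N, 99.7500° W

Field E=4, K=10: +4·20° lon, +10·10° lat → SW at lon -100°, lat 10°.
Square 0, 5: +0·2° lon, +5·1° lat → SW at lon -100°, lat 15°.
Subsquare c=2, j=9: +2·0.0833333° lon, +9·0.0416667° lat → SW at lon -99.8333°, lat 15.375°.
Cell spans 0.0833333° lon × 0.0416667° lat. NE corner is SW corner plus one full cell.
latitude 15.4167° N, longitude 99.7500° W.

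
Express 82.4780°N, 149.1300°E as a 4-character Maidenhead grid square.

Offset from 180°W / 90°S: lon 329.13°, lat 172.48°.
Field: lon ⌊329.13/20⌋ = 16 → Q; lat ⌊172.48/10⌋ = 17 → R.
Square: lon ⌊9.13/2⌋ = 4; lat ⌊2.48/1⌋ = 2.

QR42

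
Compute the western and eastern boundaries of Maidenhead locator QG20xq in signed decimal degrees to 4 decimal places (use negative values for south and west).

145.9167, 146.0000

Field Q=16, G=6: +16·20° lon, +6·10° lat → SW at lon 140°, lat -30°.
Square 2, 0: +2·2° lon, +0·1° lat → SW at lon 144°, lat -30°.
Subsquare x=23, q=16: +23·0.0833333° lon, +16·0.0416667° lat → SW at lon 145.917°, lat -29.3333°.
Cell spans 0.0833333° lon × 0.0416667° lat.
west 145.9167, east 146.0000.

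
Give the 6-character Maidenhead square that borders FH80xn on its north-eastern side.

Longitude subsquare x = 23; +1 → 24, wraps to 0 = a, carry into square.
Longitude square 8; +1 → 9.
Latitude subsquare n = 13; +1 → 14 = o.

FH90ao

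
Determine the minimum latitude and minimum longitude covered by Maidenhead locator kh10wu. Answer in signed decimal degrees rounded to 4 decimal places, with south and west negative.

Field K=10, H=7: +10·20° lon, +7·10° lat → SW at lon 20°, lat -20°.
Square 1, 0: +1·2° lon, +0·1° lat → SW at lon 22°, lat -20°.
Subsquare w=22, u=20: +22·0.0833333° lon, +20·0.0416667° lat → SW at lon 23.8333°, lat -19.1667°.
latitude -19.1667, longitude 23.8333.

-19.1667, 23.8333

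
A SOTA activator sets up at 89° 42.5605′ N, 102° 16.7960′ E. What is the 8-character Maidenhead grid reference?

OR19dr30

Shift to the Maidenhead origin (180°W, 90°S): lon 282.27993, lat 179.70934.
Field: 282.27993/20 → 14 → O, 179.70934/10 → 17 → R; chars OR.
Square: 2.27993/2 → 1, 9.70934/1 → 9; chars 19.
Subsquare: 0.27993/0.0833333 → 3 → d, 0.70934/0.0416667 → 17 → r; chars dr.
Extended square: 0.02993/0.00833333 → 3, 0.00101/0.00416667 → 0; chars 30.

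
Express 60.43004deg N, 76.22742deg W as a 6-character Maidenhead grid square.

FP10vk

Shift to the Maidenhead origin (180°W, 90°S): lon 103.7726, lat 150.4300.
Field: lon ⌊103.7726/20⌋ = 5 → F; lat ⌊150.4300/10⌋ = 15 → P.
Square: lon ⌊3.7726/2⌋ = 1; lat ⌊0.4300/1⌋ = 0.
Subsquare: lon ⌊1.7726/0.0833333⌋ = 21 → v; lat ⌊0.4300/0.0416667⌋ = 10 → k.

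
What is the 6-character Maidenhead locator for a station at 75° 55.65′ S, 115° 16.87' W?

DB24ib

Offset from 180°W / 90°S: lon 64.7188°, lat 14.0725°.
Field: 64.7188/20 → 3 → D, 14.0725/10 → 1 → B; chars DB.
Square: 4.7188/2 → 2, 4.0725/1 → 4; chars 24.
Subsquare: 0.7188/0.0833333 → 8 → i, 0.0725/0.0416667 → 1 → b; chars ib.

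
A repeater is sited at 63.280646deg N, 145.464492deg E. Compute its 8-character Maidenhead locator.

QP23rg57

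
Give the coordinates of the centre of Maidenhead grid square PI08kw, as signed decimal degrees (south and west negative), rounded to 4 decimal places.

Field P=15, I=8: +15·20° lon, +8·10° lat → SW at lon 120°, lat -10°.
Square 0, 8: +0·2° lon, +8·1° lat → SW at lon 120°, lat -2°.
Subsquare k=10, w=22: +10·0.0833333° lon, +22·0.0416667° lat → SW at lon 120.833°, lat -1.08333°.
Cell spans 0.0833333° lon × 0.0416667° lat. Centre is SW corner plus half of each.
latitude -1.0625, longitude 120.8750.

-1.0625, 120.8750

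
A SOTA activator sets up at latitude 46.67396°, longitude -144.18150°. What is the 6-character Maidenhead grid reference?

Shift to the Maidenhead origin (180°W, 90°S): lon 35.8185, lat 136.6740.
Field: lon ⌊35.8185/20⌋ = 1 → B; lat ⌊136.6740/10⌋ = 13 → N.
Square: lon ⌊15.8185/2⌋ = 7; lat ⌊6.6740/1⌋ = 6.
Subsquare: lon ⌊1.8185/0.0833333⌋ = 21 → v; lat ⌊0.6740/0.0416667⌋ = 16 → q.

BN76vq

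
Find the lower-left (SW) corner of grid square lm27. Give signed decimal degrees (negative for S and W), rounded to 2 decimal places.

Field L=11, M=12: +11·20° lon, +12·10° lat → SW at lon 40°, lat 30°.
Square 2, 7: +2·2° lon, +7·1° lat → SW at lon 44°, lat 37°.
latitude 37.00, longitude 44.00.

37.00, 44.00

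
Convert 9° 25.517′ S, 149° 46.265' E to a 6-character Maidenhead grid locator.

Shift to the Maidenhead origin (180°W, 90°S): lon 329.7711, lat 80.5747.
Field (20°×10°, letters A–R): 329.7711/20 → 16 → Q, 80.5747/10 → 8 → I; chars QI.
Square (2°×1°, digits 0–9): 9.7711/2 → 4, 0.5747/1 → 0; chars 40.
Subsquare (5′×2.5′, letters a–x): 1.7711/0.0833333 → 21 → v, 0.5747/0.0416667 → 13 → n; chars vn.

QI40vn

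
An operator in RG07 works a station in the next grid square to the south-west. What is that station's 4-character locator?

QG96

Longitude square 0; −1 → -1, wraps to 9, carry into field.
Longitude field R = 17; −1 → 16 = Q.
Latitude square 7; −1 → 6.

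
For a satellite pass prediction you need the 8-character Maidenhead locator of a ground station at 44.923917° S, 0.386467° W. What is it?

IE95tb38

Add 180° to longitude and 90° to latitude: 179.61353, 45.07608.
Field: 179.61353/20 → 8 → I, 45.07608/10 → 4 → E; chars IE.
Square: 19.61353/2 → 9, 5.07608/1 → 5; chars 95.
Subsquare: 1.61353/0.0833333 → 19 → t, 0.07608/0.0416667 → 1 → b; chars tb.
Extended square: 0.03020/0.00833333 → 3, 0.03442/0.00416667 → 8; chars 38.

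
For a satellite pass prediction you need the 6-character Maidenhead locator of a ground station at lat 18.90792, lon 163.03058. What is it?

RK18mv

Shift to the Maidenhead origin (180°W, 90°S): lon 343.0306, lat 108.9079.
Field: 343.0306/20 → 17 → R, 108.9079/10 → 10 → K; chars RK.
Square: 3.0306/2 → 1, 8.9079/1 → 8; chars 18.
Subsquare: 1.0306/0.0833333 → 12 → m, 0.9079/0.0416667 → 21 → v; chars mv.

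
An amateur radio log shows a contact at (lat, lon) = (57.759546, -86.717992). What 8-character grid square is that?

EO67ps32

Add 180° to longitude and 90° to latitude: 93.28201, 147.75955.
Field: 93.28201/20 → 4 → E, 147.75955/10 → 14 → O; chars EO.
Square: 13.28201/2 → 6, 7.75955/1 → 7; chars 67.
Subsquare: 1.28201/0.0833333 → 15 → p, 0.75955/0.0416667 → 18 → s; chars ps.
Extended square: 0.03201/0.00833333 → 3, 0.00955/0.00416667 → 2; chars 32.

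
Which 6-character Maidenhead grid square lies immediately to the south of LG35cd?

LG35cc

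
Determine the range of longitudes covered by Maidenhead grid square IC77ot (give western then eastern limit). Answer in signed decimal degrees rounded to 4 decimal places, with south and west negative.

-4.8333, -4.7500

Field I=8, C=2: +8·20° lon, +2·10° lat → SW at lon -20°, lat -70°.
Square 7, 7: +7·2° lon, +7·1° lat → SW at lon -6°, lat -63°.
Subsquare o=14, t=19: +14·0.0833333° lon, +19·0.0416667° lat → SW at lon -4.83333°, lat -62.2083°.
Cell spans 0.0833333° lon × 0.0416667° lat.
west -4.8333, east -4.7500.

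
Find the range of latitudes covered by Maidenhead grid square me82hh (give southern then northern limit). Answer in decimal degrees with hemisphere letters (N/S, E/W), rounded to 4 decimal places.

47.7083° S, 47.6667° S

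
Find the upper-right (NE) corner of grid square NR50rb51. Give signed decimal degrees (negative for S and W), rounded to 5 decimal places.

Field N=13, R=17: +13·20° lon, +17·10° lat → SW at lon 80°, lat 80°.
Square 5, 0: +5·2° lon, +0·1° lat → SW at lon 90°, lat 80°.
Subsquare r=17, b=1: +17·0.0833333° lon, +1·0.0416667° lat → SW at lon 91.4167°, lat 80.0417°.
Extended square 5, 1: +5·0.00833333° lon, +1·0.00416667° lat → SW at lon 91.4583°, lat 80.0458°.
Cell spans 0.00833333° lon × 0.00416667° lat. NE corner is SW corner plus one full cell.
latitude 80.05000, longitude 91.46667.

80.05000, 91.46667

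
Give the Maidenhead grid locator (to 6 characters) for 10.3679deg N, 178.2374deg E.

RK90ci

Offset from 180°W / 90°S: lon 358.2374°, lat 100.3679°.
Field (20°×10°, letters A–R): lon ⌊358.2374/20⌋ = 17 → R; lat ⌊100.3679/10⌋ = 10 → K.
Square (2°×1°, digits 0–9): lon ⌊18.2374/2⌋ = 9; lat ⌊0.3679/1⌋ = 0.
Subsquare (5′×2.5′, letters a–x): lon ⌊0.2374/0.0833333⌋ = 2 → c; lat ⌊0.3679/0.0416667⌋ = 8 → i.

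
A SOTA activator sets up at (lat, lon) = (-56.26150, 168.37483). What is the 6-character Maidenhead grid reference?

Offset from 180°W / 90°S: lon 348.3748°, lat 33.7385°.
Field (20°×10°, letters A–R): 348.3748/20 → 17 → R, 33.7385/10 → 3 → D; chars RD.
Square (2°×1°, digits 0–9): 8.3748/2 → 4, 3.7385/1 → 3; chars 43.
Subsquare (5′×2.5′, letters a–x): 0.3748/0.0833333 → 4 → e, 0.7385/0.0416667 → 17 → r; chars er.

RD43er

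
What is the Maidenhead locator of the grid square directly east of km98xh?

Longitude subsquare x = 23; +1 → 24, wraps to 0 = a, carry into square.
Longitude square 9; +1 → 10, wraps to 0, carry into field.
Longitude field K = 10; +1 → 11 = L.
The latitude characters are unchanged.

LM08ah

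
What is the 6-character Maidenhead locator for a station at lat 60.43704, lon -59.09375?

Shift to the Maidenhead origin (180°W, 90°S): lon 120.9062, lat 150.4370.
Field: lon ⌊120.9062/20⌋ = 6 → G; lat ⌊150.4370/10⌋ = 15 → P.
Square: lon ⌊0.9062/2⌋ = 0; lat ⌊0.4370/1⌋ = 0.
Subsquare: lon ⌊0.9062/0.0833333⌋ = 10 → k; lat ⌊0.4370/0.0416667⌋ = 10 → k.

GP00kk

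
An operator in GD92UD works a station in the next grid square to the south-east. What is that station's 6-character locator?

GD92vc

Longitude subsquare u = 20; +1 → 21 = v.
Latitude subsquare d = 3; −1 → 2 = c.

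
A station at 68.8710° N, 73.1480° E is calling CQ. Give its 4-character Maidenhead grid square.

MP68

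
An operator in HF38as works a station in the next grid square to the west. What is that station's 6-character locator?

HF28xs

Longitude subsquare a = 0; −1 → -1, wraps to 23 = x, carry into square.
Longitude square 3; −1 → 2.
The latitude characters are unchanged.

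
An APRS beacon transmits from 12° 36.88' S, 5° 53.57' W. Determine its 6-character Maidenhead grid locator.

IH77bj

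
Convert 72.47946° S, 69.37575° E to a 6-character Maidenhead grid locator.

MB47qm

Add 180° to longitude and 90° to latitude: 249.3757, 17.5205.
Field (20°×10°, letters A–R): 249.3757/20 → 12 → M, 17.5205/10 → 1 → B; chars MB.
Square (2°×1°, digits 0–9): 9.3757/2 → 4, 7.5205/1 → 7; chars 47.
Subsquare (5′×2.5′, letters a–x): 1.3757/0.0833333 → 16 → q, 0.5205/0.0416667 → 12 → m; chars qm.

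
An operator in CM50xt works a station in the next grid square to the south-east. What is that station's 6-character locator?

CM60as

Longitude subsquare x = 23; +1 → 24, wraps to 0 = a, carry into square.
Longitude square 5; +1 → 6.
Latitude subsquare t = 19; −1 → 18 = s.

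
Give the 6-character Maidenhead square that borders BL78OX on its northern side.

BL79oa

Latitude subsquare x = 23; +1 → 24, wraps to 0 = a, carry into square.
Latitude square 8; +1 → 9.
The longitude characters are unchanged.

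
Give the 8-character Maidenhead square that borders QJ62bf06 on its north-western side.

Longitude extended square 0; −1 → -1, wraps to 9, carry into subsquare.
Longitude subsquare b = 1; −1 → 0 = a.
Latitude extended square 6; +1 → 7.

QJ62af97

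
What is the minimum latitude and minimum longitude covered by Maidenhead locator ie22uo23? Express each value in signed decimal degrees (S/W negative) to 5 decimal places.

-47.40417, -14.31667

Field I=8, E=4: +8·20° lon, +4·10° lat → SW at lon -20°, lat -50°.
Square 2, 2: +2·2° lon, +2·1° lat → SW at lon -16°, lat -48°.
Subsquare u=20, o=14: +20·0.0833333° lon, +14·0.0416667° lat → SW at lon -14.3333°, lat -47.4167°.
Extended square 2, 3: +2·0.00833333° lon, +3·0.00416667° lat → SW at lon -14.3167°, lat -47.4042°.
latitude -47.40417, longitude -14.31667.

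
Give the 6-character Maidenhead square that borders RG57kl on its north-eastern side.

Longitude subsquare k = 10; +1 → 11 = l.
Latitude subsquare l = 11; +1 → 12 = m.

RG57lm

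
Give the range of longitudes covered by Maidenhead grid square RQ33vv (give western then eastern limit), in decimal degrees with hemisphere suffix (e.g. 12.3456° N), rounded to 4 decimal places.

167.7500° E, 167.8333° E

Field R=17, Q=16: +17·20° lon, +16·10° lat → SW at lon 160°, lat 70°.
Square 3, 3: +3·2° lon, +3·1° lat → SW at lon 166°, lat 73°.
Subsquare v=21, v=21: +21·0.0833333° lon, +21·0.0416667° lat → SW at lon 167.75°, lat 73.875°.
Cell spans 0.0833333° lon × 0.0416667° lat.
west 167.7500° E, east 167.8333° E.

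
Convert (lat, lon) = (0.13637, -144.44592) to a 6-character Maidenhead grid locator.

Shift to the Maidenhead origin (180°W, 90°S): lon 35.5541, lat 90.1364.
Field: lon ⌊35.5541/20⌋ = 1 → B; lat ⌊90.1364/10⌋ = 9 → J.
Square: lon ⌊15.5541/2⌋ = 7; lat ⌊0.1364/1⌋ = 0.
Subsquare: lon ⌊1.5541/0.0833333⌋ = 18 → s; lat ⌊0.1364/0.0416667⌋ = 3 → d.

BJ70sd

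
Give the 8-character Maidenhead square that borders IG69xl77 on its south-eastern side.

IG69xl86

Longitude extended square 7; +1 → 8.
Latitude extended square 7; −1 → 6.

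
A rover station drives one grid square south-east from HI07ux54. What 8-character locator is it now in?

HI07ux63

Longitude extended square 5; +1 → 6.
Latitude extended square 4; −1 → 3.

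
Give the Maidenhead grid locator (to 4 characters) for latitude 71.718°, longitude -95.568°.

EQ21

Add 180° to longitude and 90° to latitude: 84.43, 161.72.
Field: 84.43/20 → 4 → E, 161.72/10 → 16 → Q; chars EQ.
Square: 4.43/2 → 2, 1.72/1 → 1; chars 21.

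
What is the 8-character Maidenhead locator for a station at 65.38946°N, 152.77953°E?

Add 180° to longitude and 90° to latitude: 332.77953, 155.38946.
Field (20°×10°, letters A–R): lon ⌊332.77953/20⌋ = 16 → Q; lat ⌊155.38946/10⌋ = 15 → P.
Square (2°×1°, digits 0–9): lon ⌊12.77953/2⌋ = 6; lat ⌊5.38946/1⌋ = 5.
Subsquare (5′×2.5′, letters a–x): lon ⌊0.77953/0.0833333⌋ = 9 → j; lat ⌊0.38946/0.0416667⌋ = 9 → j.
Extended square (30″×15″, digits 0–9): lon ⌊0.02953/0.00833333⌋ = 3; lat ⌊0.01446/0.00416667⌋ = 3.

QP65jj33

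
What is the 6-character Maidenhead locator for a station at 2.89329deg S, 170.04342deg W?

AI47xc

Add 180° to longitude and 90° to latitude: 9.9566, 87.1067.
Field: lon ⌊9.9566/20⌋ = 0 → A; lat ⌊87.1067/10⌋ = 8 → I.
Square: lon ⌊9.9566/2⌋ = 4; lat ⌊7.1067/1⌋ = 7.
Subsquare: lon ⌊1.9566/0.0833333⌋ = 23 → x; lat ⌊0.1067/0.0416667⌋ = 2 → c.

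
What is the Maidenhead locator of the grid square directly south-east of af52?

AF61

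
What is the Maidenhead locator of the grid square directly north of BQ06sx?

BQ07sa

Latitude subsquare x = 23; +1 → 24, wraps to 0 = a, carry into square.
Latitude square 6; +1 → 7.
The longitude characters are unchanged.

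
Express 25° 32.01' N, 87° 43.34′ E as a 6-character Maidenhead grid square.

NL35um

Shift to the Maidenhead origin (180°W, 90°S): lon 267.7223, lat 115.5335.
Field (20°×10°, letters A–R): lon ⌊267.7223/20⌋ = 13 → N; lat ⌊115.5335/10⌋ = 11 → L.
Square (2°×1°, digits 0–9): lon ⌊7.7223/2⌋ = 3; lat ⌊5.5335/1⌋ = 5.
Subsquare (5′×2.5′, letters a–x): lon ⌊1.7223/0.0833333⌋ = 20 → u; lat ⌊0.5335/0.0416667⌋ = 12 → m.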